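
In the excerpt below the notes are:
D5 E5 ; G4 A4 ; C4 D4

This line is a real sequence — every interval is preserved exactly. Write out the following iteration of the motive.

With a 2-note motive the entries are D5, G4, C4, each down a 5th from the previous.
From F3 the exact shape gives F3 G3.

F3 G3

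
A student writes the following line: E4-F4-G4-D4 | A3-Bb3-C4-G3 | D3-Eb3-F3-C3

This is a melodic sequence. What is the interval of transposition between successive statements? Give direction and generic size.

down a 5th

The 4-note cells begin on E4, A3, D3 — each down a 5th from the last.
E4 to A3 is down a 5th.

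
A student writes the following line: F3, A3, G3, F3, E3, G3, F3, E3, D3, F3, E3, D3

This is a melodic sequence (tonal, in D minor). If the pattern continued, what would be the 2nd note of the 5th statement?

With 4-note cells, note 2 of each statement runs A3, G3, F3.
Extending down a 2nd: E3 → D3.

D3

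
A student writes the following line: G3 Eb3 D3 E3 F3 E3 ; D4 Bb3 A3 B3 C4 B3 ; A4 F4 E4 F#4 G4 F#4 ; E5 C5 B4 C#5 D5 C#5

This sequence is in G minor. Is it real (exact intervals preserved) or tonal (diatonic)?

Each cell has the same semitone pattern (-4, -1, 2, 1, -1) — intervals are preserved exactly.
And E3 lies outside G minor, so the sequence is real rather than tonal.

real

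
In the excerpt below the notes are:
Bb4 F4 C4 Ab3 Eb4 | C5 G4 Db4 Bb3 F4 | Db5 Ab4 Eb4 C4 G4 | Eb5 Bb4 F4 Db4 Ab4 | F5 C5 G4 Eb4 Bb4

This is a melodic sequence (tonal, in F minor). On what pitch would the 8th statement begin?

Bb5

Unit = 5 notes; the statements start on Bb4, C5, Db5, Eb5, F5, moving up a 2nd each time.
Extending the heads up a 2nd: G5 → Ab5 → Bb5.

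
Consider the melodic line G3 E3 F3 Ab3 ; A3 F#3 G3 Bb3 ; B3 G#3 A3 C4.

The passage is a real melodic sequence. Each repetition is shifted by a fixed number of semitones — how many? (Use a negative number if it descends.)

With a 4-note motive the entries are G3, A3, B3, each up a 2nd from the previous.
Counting half-steps from G3 to A3: 2.

2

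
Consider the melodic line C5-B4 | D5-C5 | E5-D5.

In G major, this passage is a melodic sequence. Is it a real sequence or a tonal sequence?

Every note is diatonic to G major.
Cell 1 has -1 semitones from note 1 to 2, but cell 2 has -2 — the interval quality changes while the contour stays the same, which is the hallmark of a tonal sequence.

tonal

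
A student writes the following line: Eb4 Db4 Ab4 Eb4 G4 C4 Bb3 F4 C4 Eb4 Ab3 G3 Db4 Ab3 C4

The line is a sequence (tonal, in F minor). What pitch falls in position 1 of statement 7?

The unit is 5 notes. Position-1 pitches of the 3 shown cells: Eb4, C4, Ab3.
Extending down a 3rd: F3 → Db3 → Bb2 → G2.

G2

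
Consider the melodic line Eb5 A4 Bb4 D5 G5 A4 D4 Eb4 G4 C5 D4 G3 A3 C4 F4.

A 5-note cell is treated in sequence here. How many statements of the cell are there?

3

15 notes in groups of 5 gives 15/5 = 3 statements.
Starts: Eb5, A4, D4 — each down a 5th.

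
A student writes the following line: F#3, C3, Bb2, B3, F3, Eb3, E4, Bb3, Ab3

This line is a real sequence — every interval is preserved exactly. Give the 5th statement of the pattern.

With a 3-note motive the entries are F#3, B3, E4, each up a 4th from the previous.
Carrying on: A4 → D5.
From D5 the exact shape gives D5 Ab4 Gb4.

D5 Ab4 Gb4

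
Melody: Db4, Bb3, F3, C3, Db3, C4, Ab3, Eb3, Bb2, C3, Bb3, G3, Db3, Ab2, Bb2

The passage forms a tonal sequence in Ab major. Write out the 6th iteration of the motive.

F3 Db3 Ab2 Eb2 F2

With a 5-note motive the entries are Db4, C4, Bb3, each down a 2nd from the previous.
Extending down a 2nd: Ab3 → G3 → F3.
So cell 6 is F3 Db3 Ab2 Eb2 F2.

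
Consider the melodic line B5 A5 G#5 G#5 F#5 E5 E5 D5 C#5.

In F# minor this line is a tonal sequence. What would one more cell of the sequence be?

C#5 B4 A4

Taking 3-note groups, the heads are B5, G#5, E5: the pattern moves down a 3rd.
From C#5 the diatonic shape gives C#5 B4 A4.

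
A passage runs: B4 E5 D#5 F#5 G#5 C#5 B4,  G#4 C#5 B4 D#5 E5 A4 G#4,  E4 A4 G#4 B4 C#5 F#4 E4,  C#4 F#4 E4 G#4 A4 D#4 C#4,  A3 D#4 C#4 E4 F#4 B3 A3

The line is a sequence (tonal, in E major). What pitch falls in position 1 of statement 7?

D#3

The unit is 7 notes. Position-1 pitches of the 5 shown cells: B4, G#4, E4, C#4, A3.
Carrying that down a 3rd forward: F#3 → D#3.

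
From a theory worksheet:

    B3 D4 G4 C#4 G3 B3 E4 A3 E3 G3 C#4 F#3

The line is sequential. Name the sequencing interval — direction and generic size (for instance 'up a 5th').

Unit = 4 notes; the statements start on B3, G3, E3, moving down a 3rd each time.
B3 to G3 is down a 3rd.

down a 3rd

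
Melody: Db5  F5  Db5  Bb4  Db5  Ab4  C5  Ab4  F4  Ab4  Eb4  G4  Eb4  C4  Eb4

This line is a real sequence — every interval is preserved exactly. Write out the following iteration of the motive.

Taking 5-note groups, the heads are Db5, Ab4, Eb4: the pattern moves down a 4th.
So cell 4 is Bb3 D4 Bb3 G3 Bb3.

Bb3 D4 Bb3 G3 Bb3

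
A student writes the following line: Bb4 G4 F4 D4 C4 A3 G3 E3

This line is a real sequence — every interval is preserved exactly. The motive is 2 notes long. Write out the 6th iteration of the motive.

The 2-note cells begin on Bb4, F4, C4, G3 — each down a 4th from the last.
Extending down a 4th: D3 → A2.
Statement 6 starts on A2 and keeps the same exact contour: A2 F#2.

A2 F#2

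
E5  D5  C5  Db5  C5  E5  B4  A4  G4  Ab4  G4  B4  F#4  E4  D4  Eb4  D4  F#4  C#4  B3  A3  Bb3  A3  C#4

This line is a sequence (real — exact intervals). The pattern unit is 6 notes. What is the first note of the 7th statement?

A#2

Unit = 6 notes; the statements start on E5, B4, F#4, C#4, moving down a 4th each time.
Continuing: G#3 → D#3 → A#2. Statement 7 starts on A#2.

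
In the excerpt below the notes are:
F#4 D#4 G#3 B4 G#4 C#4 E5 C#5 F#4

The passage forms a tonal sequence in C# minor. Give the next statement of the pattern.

A5 F#5 B4

Taking 3-note groups, the heads are F#4, B4, E5: the pattern moves up a 4th.
So cell 4 is A5 F#5 B4.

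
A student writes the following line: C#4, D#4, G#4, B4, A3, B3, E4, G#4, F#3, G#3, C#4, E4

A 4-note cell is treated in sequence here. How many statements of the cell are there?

12 notes in groups of 4 gives 12/4 = 3 statements.
Starts: C#4, A3, F#3 — each down a 3rd.

3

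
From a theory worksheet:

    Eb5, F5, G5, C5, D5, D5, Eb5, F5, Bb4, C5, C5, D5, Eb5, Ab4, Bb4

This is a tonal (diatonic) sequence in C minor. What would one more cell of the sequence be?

The 5-note cells begin on Eb5, D5, C5 — each down a 2nd from the last.
So cell 4 is Bb4 C5 D5 G4 Ab4.

Bb4 C5 D5 G4 Ab4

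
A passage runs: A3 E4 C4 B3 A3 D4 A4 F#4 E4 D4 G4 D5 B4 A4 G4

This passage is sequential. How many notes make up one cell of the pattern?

5

There are 15 notes; a 5-note unit gives 3 cells:
A3 E4 C4 B3 A3 | D4 A4 F#4 E4 D4 | G4 D5 B4 A4 G4
Each cell is the previous one up a 4th — so the unit is 5 notes.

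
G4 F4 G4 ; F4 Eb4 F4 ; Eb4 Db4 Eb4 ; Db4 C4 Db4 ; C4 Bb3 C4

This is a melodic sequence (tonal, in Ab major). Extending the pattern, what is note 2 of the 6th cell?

The unit is 3 notes. Position-2 pitches of the 5 shown cells: F4, Eb4, Db4, C4, Bb3.
Each moves down a 2nd; the next is Ab3.

Ab3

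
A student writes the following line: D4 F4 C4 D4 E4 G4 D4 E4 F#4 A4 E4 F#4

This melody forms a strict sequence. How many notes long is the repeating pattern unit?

12 notes total. Splitting into 3 groups of 4:
D4 F4 C4 D4 | E4 G4 D4 E4 | F#4 A4 E4 F#4
That's a consistent up a 2nd shift per cell, and no other grouping gives one.

4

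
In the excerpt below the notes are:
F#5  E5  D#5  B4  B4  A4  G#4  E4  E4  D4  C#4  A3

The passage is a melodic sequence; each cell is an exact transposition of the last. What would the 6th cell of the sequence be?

G2 F2 E2 C2

Taking 4-note groups, the heads are F#5, B4, E4: the pattern moves down a 5th.
Continuing the starts: A3 → D3 → G2.
Statement 6 starts on G2 and keeps the same exact contour: G2 F2 E2 C2.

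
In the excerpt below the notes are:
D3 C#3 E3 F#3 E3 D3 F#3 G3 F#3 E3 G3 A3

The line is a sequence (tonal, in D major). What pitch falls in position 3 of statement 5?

With 4-note cells, note 3 of each statement runs E3, F#3, G3.
Each moves up a 2nd. Continuing: A3 → B3.

B3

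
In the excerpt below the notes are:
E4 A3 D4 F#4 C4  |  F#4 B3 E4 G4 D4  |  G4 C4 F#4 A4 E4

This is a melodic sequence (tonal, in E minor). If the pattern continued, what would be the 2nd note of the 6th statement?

F#4

With 5-note cells, note 2 of each statement runs A3, B3, C4.
Extending up a 2nd: D4 → E4 → F#4.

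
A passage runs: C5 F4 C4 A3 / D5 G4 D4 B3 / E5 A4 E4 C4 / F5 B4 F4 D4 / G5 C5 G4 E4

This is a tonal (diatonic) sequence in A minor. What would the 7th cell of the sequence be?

Taking 4-note groups, the heads are C5, D5, E5, F5, G5: the pattern moves up a 2nd.
Carrying on: A5 → B5.
So cell 7 is B5 E5 B4 G4.

B5 E5 B4 G4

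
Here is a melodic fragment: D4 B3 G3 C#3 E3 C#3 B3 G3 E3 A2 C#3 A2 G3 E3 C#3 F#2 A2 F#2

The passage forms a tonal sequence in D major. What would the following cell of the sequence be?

The 6-note cells begin on D4, B3, G3 — each down a 3rd from the last.
Statement 4 starts on E3 and keeps the same diatonic contour: E3 C#3 A2 D2 F#2 D2.

E3 C#3 A2 D2 F#2 D2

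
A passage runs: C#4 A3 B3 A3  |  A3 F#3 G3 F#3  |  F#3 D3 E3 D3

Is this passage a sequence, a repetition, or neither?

Each 4-note cell is the previous one transposed down a 3rd.

sequence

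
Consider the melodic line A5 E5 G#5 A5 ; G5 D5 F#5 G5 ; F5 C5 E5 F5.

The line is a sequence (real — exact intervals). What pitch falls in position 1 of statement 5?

With 4-note cells, note 1 of each statement runs A5, G5, F5.
Each moves down a 2nd. Continuing: Eb5 → Db5.

Db5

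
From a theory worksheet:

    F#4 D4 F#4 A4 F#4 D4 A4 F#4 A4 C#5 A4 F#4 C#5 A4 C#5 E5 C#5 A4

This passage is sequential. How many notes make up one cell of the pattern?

6

18 notes total. Splitting into 3 groups of 6:
F#4 D4 F#4 A4 F#4 D4 | A4 F#4 A4 C#5 A4 F#4 | C#5 A4 C#5 E5 C#5 A4
Each cell is the previous one up a 3rd — so the unit is 6 notes.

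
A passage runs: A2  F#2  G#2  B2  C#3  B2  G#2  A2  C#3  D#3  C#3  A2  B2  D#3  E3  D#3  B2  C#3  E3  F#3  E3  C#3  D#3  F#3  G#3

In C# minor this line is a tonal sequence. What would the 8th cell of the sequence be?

A3 F#3 G#3 B3 C#4

The 5-note cells begin on A2, B2, C#3, D#3, E3 — each up a 2nd from the last.
Carrying on: F#3 → G#3 → A3.
From A3 the diatonic shape gives A3 F#3 G#3 B3 C#4.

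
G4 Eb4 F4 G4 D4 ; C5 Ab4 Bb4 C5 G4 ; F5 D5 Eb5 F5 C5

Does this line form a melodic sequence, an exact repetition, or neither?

Each 5-note cell is the previous one transposed up a 4th.

sequence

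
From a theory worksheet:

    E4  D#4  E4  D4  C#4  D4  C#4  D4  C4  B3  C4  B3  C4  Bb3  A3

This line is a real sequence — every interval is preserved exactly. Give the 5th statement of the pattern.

With a 5-note motive the entries are E4, D4, C4, each down a 2nd from the previous.
Continuing the starts: Bb3 → Ab3.
So cell 5 is Ab3 G3 Ab3 Gb3 F3.

Ab3 G3 Ab3 Gb3 F3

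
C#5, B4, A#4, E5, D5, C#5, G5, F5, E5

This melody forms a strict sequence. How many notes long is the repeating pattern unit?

3

9 notes total. Splitting into 3 groups of 3:
C#5 B4 A#4 | E5 D5 C#5 | G5 F5 E5
Every group is a transposition up a 3rd of the one before; no shorter unit works.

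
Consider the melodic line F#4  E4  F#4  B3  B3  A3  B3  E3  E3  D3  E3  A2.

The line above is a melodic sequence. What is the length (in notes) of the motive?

4

12 notes total. Splitting into 3 groups of 4:
F#4 E4 F#4 B3 | B3 A3 B3 E3 | E3 D3 E3 A2
Every group is a transposition down a 5th of the one before; no shorter unit works.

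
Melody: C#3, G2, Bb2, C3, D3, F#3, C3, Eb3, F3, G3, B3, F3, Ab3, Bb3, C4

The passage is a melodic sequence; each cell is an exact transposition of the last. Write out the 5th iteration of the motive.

A4 Eb4 Gb4 Ab4 Bb4

With a 5-note motive the entries are C#3, F#3, B3, each up a 4th from the previous.
Carrying on: E4 → A4.
From A4 the exact shape gives A4 Eb4 Gb4 Ab4 Bb4.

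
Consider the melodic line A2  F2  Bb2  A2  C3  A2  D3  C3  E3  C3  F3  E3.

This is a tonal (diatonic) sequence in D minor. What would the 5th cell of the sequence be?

The 4-note cells begin on A2, C3, E3 — each up a 3rd from the last.
Carrying on: G3 → Bb3.
Statement 5 starts on Bb3 and keeps the same diatonic contour: Bb3 G3 C4 Bb3.

Bb3 G3 C4 Bb3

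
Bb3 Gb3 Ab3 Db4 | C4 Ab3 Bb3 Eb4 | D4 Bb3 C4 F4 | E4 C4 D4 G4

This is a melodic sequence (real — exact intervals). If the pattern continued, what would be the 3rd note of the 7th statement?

With 4-note cells, note 3 of each statement runs Ab3, Bb3, C4, D4.
Carrying that up a 2nd forward: E4 → F#4 → G#4.

G#4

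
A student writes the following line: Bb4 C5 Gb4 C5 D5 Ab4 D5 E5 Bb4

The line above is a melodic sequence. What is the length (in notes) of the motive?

3

9 notes total. Splitting into 3 groups of 3:
Bb4 C5 Gb4 | C5 D5 Ab4 | D5 E5 Bb4
Every group is a transposition up a 2nd of the one before; no shorter unit works.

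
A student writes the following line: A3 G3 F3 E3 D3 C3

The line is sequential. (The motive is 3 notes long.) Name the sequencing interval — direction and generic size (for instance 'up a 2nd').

Unit = 3 notes; the statements start on A3, E3, moving down a 4th each time.
A3 to E3 is down a 4th.

down a 4th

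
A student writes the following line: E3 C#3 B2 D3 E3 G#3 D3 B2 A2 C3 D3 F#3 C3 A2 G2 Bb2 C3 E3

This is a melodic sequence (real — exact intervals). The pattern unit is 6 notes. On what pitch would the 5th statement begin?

With a 6-note motive the entries are E3, D3, C3, each down a 2nd from the previous.
Continuing: Bb2 → Ab2. Statement 5 starts on Ab2.

Ab2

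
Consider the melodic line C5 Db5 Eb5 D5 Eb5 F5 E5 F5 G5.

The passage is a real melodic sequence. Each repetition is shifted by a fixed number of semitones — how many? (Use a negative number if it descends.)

Taking 3-note groups, the heads are C5, D5, E5: the pattern moves up a 2nd.
Counting half-steps from C5 to D5: 2.

2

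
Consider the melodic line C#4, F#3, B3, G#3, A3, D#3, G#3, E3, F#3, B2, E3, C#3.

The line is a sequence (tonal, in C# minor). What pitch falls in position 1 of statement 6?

The unit is 4 notes. Position-1 pitches of the 3 shown cells: C#4, A3, F#3.
Extending down a 3rd: D#3 → B2 → G#2.

G#2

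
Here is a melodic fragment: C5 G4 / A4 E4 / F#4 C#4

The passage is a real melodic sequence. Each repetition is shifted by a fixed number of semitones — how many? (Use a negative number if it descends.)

The 2-note cells begin on C5, A4, F#4 — each down a 3rd from the last.
C5 to A4 spans -3 semitones.

-3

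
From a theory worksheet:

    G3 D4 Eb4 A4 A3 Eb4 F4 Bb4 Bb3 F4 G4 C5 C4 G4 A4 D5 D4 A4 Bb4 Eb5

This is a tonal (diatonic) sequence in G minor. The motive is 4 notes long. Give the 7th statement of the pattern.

F4 C5 D5 G5

Taking 4-note groups, the heads are G3, A3, Bb3, C4, D4: the pattern moves up a 2nd.
Carrying on: Eb4 → F4.
Statement 7 starts on F4 and keeps the same diatonic contour: F4 C5 D5 G5.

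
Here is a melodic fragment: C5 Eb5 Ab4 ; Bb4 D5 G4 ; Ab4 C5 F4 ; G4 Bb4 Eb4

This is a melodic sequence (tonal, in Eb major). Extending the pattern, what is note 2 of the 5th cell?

Ab4

Grouping in 3s, the 2nd note of each cell is Eb5, D5, C5, Bb4.
Each moves down a 2nd; the next is Ab4.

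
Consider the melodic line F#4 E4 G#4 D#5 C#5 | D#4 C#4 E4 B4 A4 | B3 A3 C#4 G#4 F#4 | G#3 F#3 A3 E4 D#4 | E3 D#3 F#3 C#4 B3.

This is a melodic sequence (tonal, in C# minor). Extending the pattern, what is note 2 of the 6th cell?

B2

The unit is 5 notes. Position-2 pitches of the 5 shown cells: E4, C#4, A3, F#3, D#3.
From D#3, down a 3rd gives B2.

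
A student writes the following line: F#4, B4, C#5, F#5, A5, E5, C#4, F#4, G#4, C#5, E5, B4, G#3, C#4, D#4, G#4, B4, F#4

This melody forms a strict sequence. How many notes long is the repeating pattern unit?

6

Try groups of 6 (3 cells in 18 notes):
F#4 B4 C#5 F#5 A5 E5 | C#4 F#4 G#4 C#5 E5 B4 | G#3 C#4 D#4 G#4 B4 F#4
That's a consistent down a 4th shift per cell, and no other grouping gives one.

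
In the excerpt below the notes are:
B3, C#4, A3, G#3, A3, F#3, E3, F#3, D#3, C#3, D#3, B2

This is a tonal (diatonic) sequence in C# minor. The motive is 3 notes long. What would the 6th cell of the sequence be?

The 3-note cells begin on B3, G#3, E3, C#3 — each down a 3rd from the last.
Continuing the starts: A2 → F#2.
So cell 6 is F#2 G#2 E2.

F#2 G#2 E2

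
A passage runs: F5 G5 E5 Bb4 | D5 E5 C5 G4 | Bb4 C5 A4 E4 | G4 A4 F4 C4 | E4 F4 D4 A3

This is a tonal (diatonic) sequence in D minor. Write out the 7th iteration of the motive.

The 4-note cells begin on F5, D5, Bb4, G4, E4 — each down a 3rd from the last.
Carrying on: C4 → A3.
Statement 7 starts on A3 and keeps the same diatonic contour: A3 Bb3 G3 D3.

A3 Bb3 G3 D3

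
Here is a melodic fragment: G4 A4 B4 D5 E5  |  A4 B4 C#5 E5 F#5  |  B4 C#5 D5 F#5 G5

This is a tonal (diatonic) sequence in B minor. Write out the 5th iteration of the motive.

Unit = 5 notes; the statements start on G4, A4, B4, moving up a 2nd each time.
Carrying on: C#5 → D5.
From D5 the diatonic shape gives D5 E5 F#5 A5 B5.

D5 E5 F#5 A5 B5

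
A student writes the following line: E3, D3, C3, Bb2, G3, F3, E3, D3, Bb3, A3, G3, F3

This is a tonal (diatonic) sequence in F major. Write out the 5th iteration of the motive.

F4 E4 D4 C4

With a 4-note motive the entries are E3, G3, Bb3, each up a 3rd from the previous.
Extending up a 3rd: D4 → F4.
From F4 the diatonic shape gives F4 E4 D4 C4.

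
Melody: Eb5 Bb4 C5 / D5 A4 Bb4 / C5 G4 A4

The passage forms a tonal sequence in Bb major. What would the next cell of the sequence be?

Unit = 3 notes; the statements start on Eb5, D5, C5, moving down a 2nd each time.
So cell 4 is Bb4 F4 G4.

Bb4 F4 G4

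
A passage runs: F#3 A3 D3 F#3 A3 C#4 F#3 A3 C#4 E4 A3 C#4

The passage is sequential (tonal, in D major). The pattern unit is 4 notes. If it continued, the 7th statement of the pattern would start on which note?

With a 4-note motive the entries are F#3, A3, C#4, each up a 3rd from the previous.
Extending the heads up a 3rd: E4 → G4 → B4 → D5.

D5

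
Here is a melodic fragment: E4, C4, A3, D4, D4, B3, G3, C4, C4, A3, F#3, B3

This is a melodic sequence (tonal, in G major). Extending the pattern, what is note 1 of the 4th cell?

B3

With 4-note cells, note 1 of each statement runs E4, D4, C4.
Each moves down a 2nd; the next is B3.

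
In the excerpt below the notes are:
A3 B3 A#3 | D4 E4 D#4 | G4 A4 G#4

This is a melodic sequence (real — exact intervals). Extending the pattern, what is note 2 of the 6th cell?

C6

Grouping in 3s, the 2nd note of each cell is B3, E4, A4.
Carrying that up a 4th forward: D5 → G5 → C6.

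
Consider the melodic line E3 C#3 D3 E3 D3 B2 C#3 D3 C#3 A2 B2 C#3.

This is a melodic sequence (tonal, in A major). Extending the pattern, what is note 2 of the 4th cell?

G#2

With 4-note cells, note 2 of each statement runs C#3, B2, A2.
Each moves down a 2nd; the next is G#2.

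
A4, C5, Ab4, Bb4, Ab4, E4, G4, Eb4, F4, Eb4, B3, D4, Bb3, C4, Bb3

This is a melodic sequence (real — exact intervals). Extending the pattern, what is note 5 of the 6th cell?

G2

With 5-note cells, note 5 of each statement runs Ab4, Eb4, Bb3.
Each moves down a 4th. Continuing: F3 → C3 → G2.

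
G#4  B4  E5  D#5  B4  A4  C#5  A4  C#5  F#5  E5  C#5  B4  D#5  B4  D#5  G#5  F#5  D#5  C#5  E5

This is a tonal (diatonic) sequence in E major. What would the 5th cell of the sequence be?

D#5 F#5 B5 A5 F#5 E5 G#5

With a 7-note motive the entries are G#4, A4, B4, each up a 2nd from the previous.
Carrying on: C#5 → D#5.
Statement 5 starts on D#5 and keeps the same diatonic contour: D#5 F#5 B5 A5 F#5 E5 G#5.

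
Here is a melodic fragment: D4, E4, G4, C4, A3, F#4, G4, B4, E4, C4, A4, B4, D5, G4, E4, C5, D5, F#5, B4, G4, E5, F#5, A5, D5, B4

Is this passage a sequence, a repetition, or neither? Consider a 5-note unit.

Each 5-note cell is the previous one transposed up a 3rd.

sequence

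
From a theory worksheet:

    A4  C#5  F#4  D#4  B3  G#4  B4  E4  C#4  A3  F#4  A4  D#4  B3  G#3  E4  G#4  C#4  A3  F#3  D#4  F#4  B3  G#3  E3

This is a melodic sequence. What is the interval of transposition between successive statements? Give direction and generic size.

down a 2nd

The 5-note cells begin on A4, G#4, F#4, E4, D#4 — each down a 2nd from the last.
A4 to G#4 is down a 2nd.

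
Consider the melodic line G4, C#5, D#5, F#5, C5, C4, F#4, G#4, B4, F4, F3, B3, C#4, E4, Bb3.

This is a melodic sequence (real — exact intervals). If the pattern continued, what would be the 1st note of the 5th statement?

Eb2

Grouping in 5s, the 1st note of each cell is G4, C4, F3.
Each moves down a 5th. Continuing: Bb2 → Eb2.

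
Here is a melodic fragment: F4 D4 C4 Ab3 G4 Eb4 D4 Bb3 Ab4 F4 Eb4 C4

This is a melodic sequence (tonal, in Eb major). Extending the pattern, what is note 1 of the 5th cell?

C5

The unit is 4 notes. Position-1 pitches of the 3 shown cells: F4, G4, Ab4.
Each moves up a 2nd. Continuing: Bb4 → C5.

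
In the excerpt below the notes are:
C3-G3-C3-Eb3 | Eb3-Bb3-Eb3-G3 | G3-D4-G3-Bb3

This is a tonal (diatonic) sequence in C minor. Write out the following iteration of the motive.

The 4-note cells begin on C3, Eb3, G3 — each up a 3rd from the last.
So cell 4 is Bb3 F4 Bb3 D4.

Bb3 F4 Bb3 D4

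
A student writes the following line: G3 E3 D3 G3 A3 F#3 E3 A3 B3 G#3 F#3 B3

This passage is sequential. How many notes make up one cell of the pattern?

There are 12 notes; a 4-note unit gives 3 cells:
G3 E3 D3 G3 | A3 F#3 E3 A3 | B3 G#3 F#3 B3
Every group is a transposition up a 2nd of the one before; no shorter unit works.

4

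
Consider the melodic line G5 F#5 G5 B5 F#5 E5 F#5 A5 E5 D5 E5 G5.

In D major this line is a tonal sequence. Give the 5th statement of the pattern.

With a 4-note motive the entries are G5, F#5, E5, each down a 2nd from the previous.
Carrying on: D5 → C#5.
Statement 5 starts on C#5 and keeps the same diatonic contour: C#5 B4 C#5 E5.

C#5 B4 C#5 E5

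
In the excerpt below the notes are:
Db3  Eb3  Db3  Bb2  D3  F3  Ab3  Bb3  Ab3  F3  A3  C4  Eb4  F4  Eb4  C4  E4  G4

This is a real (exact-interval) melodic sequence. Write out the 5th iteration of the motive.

With a 6-note motive the entries are Db3, Ab3, Eb4, each up a 5th from the previous.
Continuing the starts: Bb4 → F5.
From F5 the exact shape gives F5 G5 F5 D5 F#5 A5.

F5 G5 F5 D5 F#5 A5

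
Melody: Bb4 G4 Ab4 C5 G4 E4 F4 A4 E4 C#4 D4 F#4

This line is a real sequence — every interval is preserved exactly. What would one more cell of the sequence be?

Taking 4-note groups, the heads are Bb4, G4, E4: the pattern moves down a 3rd.
From C#4 the exact shape gives C#4 A#3 B3 D#4.

C#4 A#3 B3 D#4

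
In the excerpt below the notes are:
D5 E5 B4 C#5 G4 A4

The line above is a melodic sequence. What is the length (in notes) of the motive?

There are 6 notes; a 2-note unit gives 3 cells:
D5 E5 | B4 C#5 | G4 A4
Every group is a transposition down a 3rd of the one before; no shorter unit works.

2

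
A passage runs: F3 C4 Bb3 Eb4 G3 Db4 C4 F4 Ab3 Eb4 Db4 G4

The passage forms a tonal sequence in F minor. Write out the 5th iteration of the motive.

With a 4-note motive the entries are F3, G3, Ab3, each up a 2nd from the previous.
Carrying on: Bb3 → C4.
So cell 5 is C4 G4 F4 Bb4.

C4 G4 F4 Bb4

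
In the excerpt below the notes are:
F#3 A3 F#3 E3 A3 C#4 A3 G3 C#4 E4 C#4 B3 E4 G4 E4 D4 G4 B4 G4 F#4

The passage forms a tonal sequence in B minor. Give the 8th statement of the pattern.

Taking 4-note groups, the heads are F#3, A3, C#4, E4, G4: the pattern moves up a 3rd.
Extending up a 3rd: B4 → D5 → F#5.
So cell 8 is F#5 A5 F#5 E5.

F#5 A5 F#5 E5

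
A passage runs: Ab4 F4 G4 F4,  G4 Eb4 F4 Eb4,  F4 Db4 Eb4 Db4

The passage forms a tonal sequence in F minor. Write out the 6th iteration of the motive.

C4 Ab3 Bb3 Ab3

With a 4-note motive the entries are Ab4, G4, F4, each down a 2nd from the previous.
Extending down a 2nd: Eb4 → Db4 → C4.
Statement 6 starts on C4 and keeps the same diatonic contour: C4 Ab3 Bb3 Ab3.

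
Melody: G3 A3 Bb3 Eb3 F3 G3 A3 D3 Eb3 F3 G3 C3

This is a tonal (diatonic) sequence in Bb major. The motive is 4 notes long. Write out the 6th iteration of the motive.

With a 4-note motive the entries are G3, F3, Eb3, each down a 2nd from the previous.
Extending down a 2nd: D3 → C3 → Bb2.
From Bb2 the diatonic shape gives Bb2 C3 D3 G2.

Bb2 C3 D3 G2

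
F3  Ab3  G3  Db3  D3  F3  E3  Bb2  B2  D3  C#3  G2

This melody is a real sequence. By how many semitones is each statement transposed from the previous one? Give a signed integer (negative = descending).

With a 4-note motive the entries are F3, D3, B2, each down a 3rd from the previous.
F3→D3 is 50 − 53 = -3 semitones.

-3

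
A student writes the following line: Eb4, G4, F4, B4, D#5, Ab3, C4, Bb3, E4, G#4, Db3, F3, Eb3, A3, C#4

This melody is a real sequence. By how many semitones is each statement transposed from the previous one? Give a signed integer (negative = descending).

-7

The 5-note cells begin on Eb4, Ab3, Db3 — each down a 5th from the last.
Eb4 to Ab3 spans -7 semitones.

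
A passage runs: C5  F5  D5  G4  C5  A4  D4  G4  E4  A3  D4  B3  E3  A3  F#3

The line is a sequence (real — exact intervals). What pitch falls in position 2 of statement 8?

F#2

With 3-note cells, note 2 of each statement runs F5, C5, G4, D4, A3.
Each moves down a 4th. Continuing: E3 → B2 → F#2.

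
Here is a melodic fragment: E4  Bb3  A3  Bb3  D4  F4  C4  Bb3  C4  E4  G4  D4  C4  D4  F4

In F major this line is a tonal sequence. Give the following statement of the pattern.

A4 E4 D4 E4 G4

With a 5-note motive the entries are E4, F4, G4, each up a 2nd from the previous.
So cell 4 is A4 E4 D4 E4 G4.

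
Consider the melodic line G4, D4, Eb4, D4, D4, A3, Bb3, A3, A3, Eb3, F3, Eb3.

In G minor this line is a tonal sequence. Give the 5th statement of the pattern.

Bb2 F2 G2 F2

The 4-note cells begin on G4, D4, A3 — each down a 4th from the last.
Continuing the starts: Eb3 → Bb2.
Statement 5 starts on Bb2 and keeps the same diatonic contour: Bb2 F2 G2 F2.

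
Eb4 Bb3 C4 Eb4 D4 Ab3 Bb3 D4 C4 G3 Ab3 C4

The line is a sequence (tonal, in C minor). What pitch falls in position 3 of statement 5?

F3

Grouping in 4s, the 3rd note of each cell is C4, Bb3, Ab3.
Each moves down a 2nd. Continuing: G3 → F3.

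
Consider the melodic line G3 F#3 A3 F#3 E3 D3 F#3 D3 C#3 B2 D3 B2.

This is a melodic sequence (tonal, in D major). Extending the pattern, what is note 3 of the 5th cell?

G2

With 4-note cells, note 3 of each statement runs A3, F#3, D3.
Each moves down a 3rd. Continuing: B2 → G2.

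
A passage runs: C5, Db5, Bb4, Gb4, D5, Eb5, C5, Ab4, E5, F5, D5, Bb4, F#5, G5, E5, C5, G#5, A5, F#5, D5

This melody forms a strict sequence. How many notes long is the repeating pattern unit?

20 notes total. Splitting into 5 groups of 4:
C5 Db5 Bb4 Gb4 | D5 Eb5 C5 Ab4 | E5 F5 D5 Bb4 | F#5 G5 E5 C5 | G#5 A5 F#5 D5
That's a consistent up a 2nd shift per cell, and no other grouping gives one.

4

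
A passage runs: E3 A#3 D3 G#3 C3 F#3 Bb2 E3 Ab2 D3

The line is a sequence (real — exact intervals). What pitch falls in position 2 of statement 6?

C3

The unit is 2 notes. Position-2 pitches of the 5 shown cells: A#3, G#3, F#3, E3, D3.
One more down a 2nd gives C3.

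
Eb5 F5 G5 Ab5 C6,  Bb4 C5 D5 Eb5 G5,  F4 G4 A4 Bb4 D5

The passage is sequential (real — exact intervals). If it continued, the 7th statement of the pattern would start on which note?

Taking 5-note groups, the heads are Eb5, Bb4, F4: the pattern moves down a 4th.
Continuing: C4 → G3 → D3 → A2. Statement 7 starts on A2.

A2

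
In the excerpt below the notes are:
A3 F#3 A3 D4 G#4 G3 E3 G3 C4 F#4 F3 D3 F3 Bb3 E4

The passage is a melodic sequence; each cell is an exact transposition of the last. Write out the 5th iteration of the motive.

Db3 Bb2 Db3 Gb3 C4

Taking 5-note groups, the heads are A3, G3, F3: the pattern moves down a 2nd.
Continuing the starts: Eb3 → Db3.
So cell 5 is Db3 Bb2 Db3 Gb3 C4.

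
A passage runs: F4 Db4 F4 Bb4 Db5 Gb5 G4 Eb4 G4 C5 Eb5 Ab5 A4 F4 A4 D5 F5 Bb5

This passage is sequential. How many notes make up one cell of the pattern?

6

There are 18 notes; a 6-note unit gives 3 cells:
F4 Db4 F4 Bb4 Db5 Gb5 | G4 Eb4 G4 C5 Eb5 Ab5 | A4 F4 A4 D5 F5 Bb5
Every group is a transposition up a 2nd of the one before; no shorter unit works.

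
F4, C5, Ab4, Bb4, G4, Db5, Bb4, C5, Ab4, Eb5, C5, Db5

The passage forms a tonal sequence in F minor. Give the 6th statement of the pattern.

Db5 Ab5 F5 G5

Taking 4-note groups, the heads are F4, G4, Ab4: the pattern moves up a 2nd.
Carrying on: Bb4 → C5 → Db5.
From Db5 the diatonic shape gives Db5 Ab5 F5 G5.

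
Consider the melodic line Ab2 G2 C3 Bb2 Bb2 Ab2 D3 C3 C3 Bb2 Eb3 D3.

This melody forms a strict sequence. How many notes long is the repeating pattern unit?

12 notes total. Splitting into 3 groups of 4:
Ab2 G2 C3 Bb2 | Bb2 Ab2 D3 C3 | C3 Bb2 Eb3 D3
Every group is a transposition up a 2nd of the one before; no shorter unit works.

4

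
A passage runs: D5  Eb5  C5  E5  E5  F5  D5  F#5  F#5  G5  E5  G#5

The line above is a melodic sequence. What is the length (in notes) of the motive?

4

12 notes total. Splitting into 3 groups of 4:
D5 Eb5 C5 E5 | E5 F5 D5 F#5 | F#5 G5 E5 G#5
Every group is a transposition up a 2nd of the one before; no shorter unit works.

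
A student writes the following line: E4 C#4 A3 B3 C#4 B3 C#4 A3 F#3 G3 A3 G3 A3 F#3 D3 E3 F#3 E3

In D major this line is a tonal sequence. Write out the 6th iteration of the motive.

B2 G2 E2 F#2 G2 F#2

With a 6-note motive the entries are E4, C#4, A3, each down a 3rd from the previous.
Extending down a 3rd: F#3 → D3 → B2.
From B2 the diatonic shape gives B2 G2 E2 F#2 G2 F#2.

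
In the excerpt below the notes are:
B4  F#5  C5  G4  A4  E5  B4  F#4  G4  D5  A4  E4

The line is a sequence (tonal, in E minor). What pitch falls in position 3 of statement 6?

Grouping in 4s, the 3rd note of each cell is C5, B4, A4.
Each moves down a 2nd. Continuing: G4 → F#4 → E4.

E4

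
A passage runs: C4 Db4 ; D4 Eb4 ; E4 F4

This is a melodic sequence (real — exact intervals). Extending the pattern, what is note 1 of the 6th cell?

A#4

With 2-note cells, note 1 of each statement runs C4, D4, E4.
Carrying that up a 2nd forward: F#4 → G#4 → A#4.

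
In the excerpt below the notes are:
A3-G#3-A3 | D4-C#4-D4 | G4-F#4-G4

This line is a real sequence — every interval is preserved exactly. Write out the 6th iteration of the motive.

Bb5 A5 Bb5

Taking 3-note groups, the heads are A3, D4, G4: the pattern moves up a 4th.
Continuing the starts: C5 → F5 → Bb5.
From Bb5 the exact shape gives Bb5 A5 Bb5.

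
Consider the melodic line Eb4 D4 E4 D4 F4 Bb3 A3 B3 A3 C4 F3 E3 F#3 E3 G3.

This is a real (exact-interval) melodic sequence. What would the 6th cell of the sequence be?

With a 5-note motive the entries are Eb4, Bb3, F3, each down a 4th from the previous.
Continuing the starts: C3 → G2 → D2.
So cell 6 is D2 C#2 D#2 C#2 E2.

D2 C#2 D#2 C#2 E2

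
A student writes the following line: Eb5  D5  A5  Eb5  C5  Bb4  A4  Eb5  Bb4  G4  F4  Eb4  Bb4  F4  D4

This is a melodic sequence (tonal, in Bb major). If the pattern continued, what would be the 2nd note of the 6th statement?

Grouping in 5s, the 2nd note of each cell is D5, A4, Eb4.
Each moves down a 4th. Continuing: Bb3 → F3 → C3.

C3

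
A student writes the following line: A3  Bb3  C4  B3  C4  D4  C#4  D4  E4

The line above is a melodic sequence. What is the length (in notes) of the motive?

3

9 notes total. Splitting into 3 groups of 3:
A3 Bb3 C4 | B3 C4 D4 | C#4 D4 E4
Each cell is the previous one up a 2nd — so the unit is 3 notes.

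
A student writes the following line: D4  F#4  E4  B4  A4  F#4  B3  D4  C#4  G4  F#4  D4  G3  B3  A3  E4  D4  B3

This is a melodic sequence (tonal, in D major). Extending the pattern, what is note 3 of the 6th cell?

B2

Grouping in 6s, the 3rd note of each cell is E4, C#4, A3.
Each moves down a 3rd. Continuing: F#3 → D3 → B2.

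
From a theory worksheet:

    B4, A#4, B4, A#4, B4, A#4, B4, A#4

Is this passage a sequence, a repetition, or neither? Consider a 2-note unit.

repetition

Each 2-note cell is identical (B4 A#4), restated at the same pitch.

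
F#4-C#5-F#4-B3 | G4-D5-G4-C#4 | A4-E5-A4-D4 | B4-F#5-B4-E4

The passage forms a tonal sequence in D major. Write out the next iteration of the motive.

C#5 G5 C#5 F#4

Unit = 4 notes; the statements start on F#4, G4, A4, B4, moving up a 2nd each time.
From C#5 the diatonic shape gives C#5 G5 C#5 F#4.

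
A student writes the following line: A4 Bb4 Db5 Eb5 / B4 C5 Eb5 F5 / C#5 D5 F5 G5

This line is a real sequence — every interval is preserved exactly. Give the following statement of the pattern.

Unit = 4 notes; the statements start on A4, B4, C#5, moving up a 2nd each time.
So cell 4 is D#5 E5 G5 A5.

D#5 E5 G5 A5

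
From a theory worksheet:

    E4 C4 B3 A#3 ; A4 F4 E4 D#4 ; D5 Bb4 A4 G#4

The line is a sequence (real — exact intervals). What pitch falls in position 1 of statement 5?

Grouping in 4s, the 1st note of each cell is E4, A4, D5.
Carrying that up a 4th forward: G5 → C6.

C6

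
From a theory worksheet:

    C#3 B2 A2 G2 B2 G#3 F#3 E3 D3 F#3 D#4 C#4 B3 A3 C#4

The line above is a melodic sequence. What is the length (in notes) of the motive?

5

15 notes total. Splitting into 3 groups of 5:
C#3 B2 A2 G2 B2 | G#3 F#3 E3 D3 F#3 | D#4 C#4 B3 A3 C#4
That's a consistent up a 5th shift per cell, and no other grouping gives one.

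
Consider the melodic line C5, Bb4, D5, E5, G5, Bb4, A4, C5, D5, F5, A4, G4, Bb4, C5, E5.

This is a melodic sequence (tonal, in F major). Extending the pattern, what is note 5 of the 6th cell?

Bb4

The unit is 5 notes. Position-5 pitches of the 3 shown cells: G5, F5, E5.
Each moves down a 2nd. Continuing: D5 → C5 → Bb4.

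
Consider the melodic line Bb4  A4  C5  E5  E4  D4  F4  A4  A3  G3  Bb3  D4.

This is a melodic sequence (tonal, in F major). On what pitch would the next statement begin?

Unit = 4 notes; the statements start on Bb4, E4, A3, moving down a 5th each time.
One more step down a 5th gives D3.

D3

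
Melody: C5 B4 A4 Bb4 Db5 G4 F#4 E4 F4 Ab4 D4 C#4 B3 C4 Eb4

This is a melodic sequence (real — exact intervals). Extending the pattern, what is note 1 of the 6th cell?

B2

The unit is 5 notes. Position-1 pitches of the 3 shown cells: C5, G4, D4.
Extending down a 4th: A3 → E3 → B2.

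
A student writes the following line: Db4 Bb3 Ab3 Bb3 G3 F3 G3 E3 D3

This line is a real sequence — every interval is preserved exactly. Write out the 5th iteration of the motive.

C#3 A#2 G#2

Unit = 3 notes; the statements start on Db4, Bb3, G3, moving down a 3rd each time.
Extending down a 3rd: E3 → C#3.
Statement 5 starts on C#3 and keeps the same exact contour: C#3 A#2 G#2.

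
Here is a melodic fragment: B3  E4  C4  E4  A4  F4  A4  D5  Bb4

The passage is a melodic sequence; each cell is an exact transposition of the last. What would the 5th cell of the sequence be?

G5 C6 Ab5

The 3-note cells begin on B3, E4, A4 — each up a 4th from the last.
Carrying on: D5 → G5.
So cell 5 is G5 C6 Ab5.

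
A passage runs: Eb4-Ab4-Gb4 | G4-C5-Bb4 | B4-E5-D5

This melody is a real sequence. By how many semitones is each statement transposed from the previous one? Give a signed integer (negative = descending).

4

With a 3-note motive the entries are Eb4, G4, B4, each up a 3rd from the previous.
Counting half-steps from Eb4 to G4: 4.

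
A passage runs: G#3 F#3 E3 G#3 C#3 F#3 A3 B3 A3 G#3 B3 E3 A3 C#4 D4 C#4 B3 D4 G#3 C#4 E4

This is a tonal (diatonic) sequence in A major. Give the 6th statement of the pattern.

Unit = 7 notes; the statements start on G#3, B3, D4, moving up a 3rd each time.
Carrying on: F#4 → A4 → C#5.
From C#5 the diatonic shape gives C#5 B4 A4 C#5 F#4 B4 D5.

C#5 B4 A4 C#5 F#4 B4 D5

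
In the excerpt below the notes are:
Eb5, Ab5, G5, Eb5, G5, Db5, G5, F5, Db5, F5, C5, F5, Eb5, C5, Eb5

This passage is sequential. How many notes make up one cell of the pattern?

15 notes total. Splitting into 3 groups of 5:
Eb5 Ab5 G5 Eb5 G5 | Db5 G5 F5 Db5 F5 | C5 F5 Eb5 C5 Eb5
Every group is a transposition down a 2nd of the one before; no shorter unit works.

5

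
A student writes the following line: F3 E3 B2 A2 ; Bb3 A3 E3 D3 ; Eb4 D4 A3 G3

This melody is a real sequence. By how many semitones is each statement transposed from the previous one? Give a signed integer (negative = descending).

5

With a 4-note motive the entries are F3, Bb3, Eb4, each up a 4th from the previous.
F3 to Bb3 spans +5 semitones.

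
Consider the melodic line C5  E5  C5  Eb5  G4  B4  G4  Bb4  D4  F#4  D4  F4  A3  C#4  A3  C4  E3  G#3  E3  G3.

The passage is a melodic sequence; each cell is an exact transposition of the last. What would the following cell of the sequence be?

B2 D#3 B2 D3

The 4-note cells begin on C5, G4, D4, A3, E3 — each down a 4th from the last.
So cell 6 is B2 D#3 B2 D3.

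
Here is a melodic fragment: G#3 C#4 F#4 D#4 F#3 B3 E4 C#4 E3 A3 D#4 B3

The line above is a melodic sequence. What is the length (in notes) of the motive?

There are 12 notes; a 4-note unit gives 3 cells:
G#3 C#4 F#4 D#4 | F#3 B3 E4 C#4 | E3 A3 D#4 B3
Each cell is the previous one down a 2nd — so the unit is 4 notes.

4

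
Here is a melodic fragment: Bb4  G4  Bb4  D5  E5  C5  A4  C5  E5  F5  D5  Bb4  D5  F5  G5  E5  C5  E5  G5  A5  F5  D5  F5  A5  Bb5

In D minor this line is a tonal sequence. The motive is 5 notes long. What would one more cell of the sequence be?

With a 5-note motive the entries are Bb4, C5, D5, E5, F5, each up a 2nd from the previous.
From G5 the diatonic shape gives G5 E5 G5 Bb5 C6.

G5 E5 G5 Bb5 C6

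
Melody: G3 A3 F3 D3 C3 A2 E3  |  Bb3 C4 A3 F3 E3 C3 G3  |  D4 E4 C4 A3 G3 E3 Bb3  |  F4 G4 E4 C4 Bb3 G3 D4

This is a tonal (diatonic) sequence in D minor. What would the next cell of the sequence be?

A4 Bb4 G4 E4 D4 Bb3 F4

With a 7-note motive the entries are G3, Bb3, D4, F4, each up a 3rd from the previous.
Statement 5 starts on A4 and keeps the same diatonic contour: A4 Bb4 G4 E4 D4 Bb3 F4.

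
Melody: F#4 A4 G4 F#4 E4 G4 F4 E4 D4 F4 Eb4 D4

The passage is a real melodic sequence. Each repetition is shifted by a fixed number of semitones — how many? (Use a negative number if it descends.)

-2

With a 4-note motive the entries are F#4, E4, D4, each down a 2nd from the previous.
Counting half-steps from F#4 to E4: -2.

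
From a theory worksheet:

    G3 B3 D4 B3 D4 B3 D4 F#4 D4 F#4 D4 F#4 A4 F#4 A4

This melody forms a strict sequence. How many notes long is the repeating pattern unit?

5

Try groups of 5 (3 cells in 15 notes):
G3 B3 D4 B3 D4 | B3 D4 F#4 D4 F#4 | D4 F#4 A4 F#4 A4
Every group is a transposition up a 3rd of the one before; no shorter unit works.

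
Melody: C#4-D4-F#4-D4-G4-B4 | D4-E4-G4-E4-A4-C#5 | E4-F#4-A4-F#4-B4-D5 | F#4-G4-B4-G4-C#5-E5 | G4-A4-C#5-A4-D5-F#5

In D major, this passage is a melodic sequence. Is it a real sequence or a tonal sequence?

tonal

Every note is diatonic to D major.
Cell 1 has +1 semitones from note 1 to 2, but cell 2 has +2 — the interval quality changes while the contour stays the same, which is the hallmark of a tonal sequence.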